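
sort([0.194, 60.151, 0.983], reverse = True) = [60.151, 0.983, 0.194]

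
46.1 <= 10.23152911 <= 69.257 False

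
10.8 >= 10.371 True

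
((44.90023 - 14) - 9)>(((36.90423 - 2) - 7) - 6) False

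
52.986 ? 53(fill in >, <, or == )<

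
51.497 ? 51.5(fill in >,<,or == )<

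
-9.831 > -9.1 False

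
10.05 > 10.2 False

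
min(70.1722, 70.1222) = 70.1222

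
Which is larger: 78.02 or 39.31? 78.02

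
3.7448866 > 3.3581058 True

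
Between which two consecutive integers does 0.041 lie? 0 and 1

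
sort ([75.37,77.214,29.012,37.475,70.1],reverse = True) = [77.214,75.37,70.1,37.475,29.012]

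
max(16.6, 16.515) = 16.6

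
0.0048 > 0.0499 False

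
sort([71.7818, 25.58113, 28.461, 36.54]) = [25.58113, 28.461, 36.54, 71.7818]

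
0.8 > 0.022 True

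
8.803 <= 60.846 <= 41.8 False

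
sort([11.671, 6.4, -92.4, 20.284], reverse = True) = [20.284, 11.671, 6.4, -92.4]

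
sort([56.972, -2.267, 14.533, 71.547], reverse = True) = [71.547, 56.972, 14.533, -2.267]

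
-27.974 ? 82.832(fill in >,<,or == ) <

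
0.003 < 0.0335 True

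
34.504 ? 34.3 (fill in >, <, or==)>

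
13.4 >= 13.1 True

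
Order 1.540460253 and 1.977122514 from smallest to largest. 1.540460253, 1.977122514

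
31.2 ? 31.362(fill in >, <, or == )<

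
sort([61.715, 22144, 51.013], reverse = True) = [22144, 61.715, 51.013]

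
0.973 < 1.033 True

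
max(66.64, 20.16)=66.64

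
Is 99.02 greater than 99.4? No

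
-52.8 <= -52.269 True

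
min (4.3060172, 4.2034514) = 4.2034514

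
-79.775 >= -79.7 False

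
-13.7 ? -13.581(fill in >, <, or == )<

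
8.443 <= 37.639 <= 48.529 True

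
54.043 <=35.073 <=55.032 False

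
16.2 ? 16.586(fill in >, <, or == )<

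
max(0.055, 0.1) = 0.1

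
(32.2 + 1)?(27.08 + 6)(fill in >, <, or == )>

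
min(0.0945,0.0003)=0.0003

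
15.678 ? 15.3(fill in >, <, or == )>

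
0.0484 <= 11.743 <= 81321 True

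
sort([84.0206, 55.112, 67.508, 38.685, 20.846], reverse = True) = [84.0206, 67.508, 55.112, 38.685, 20.846]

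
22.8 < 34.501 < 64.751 True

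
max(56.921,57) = 57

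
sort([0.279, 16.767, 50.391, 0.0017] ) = [0.0017, 0.279, 16.767, 50.391]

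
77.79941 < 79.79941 True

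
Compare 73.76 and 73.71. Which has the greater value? 73.76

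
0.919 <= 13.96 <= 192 True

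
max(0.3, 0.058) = 0.3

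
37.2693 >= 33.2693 True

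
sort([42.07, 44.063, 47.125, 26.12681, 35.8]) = [26.12681, 35.8, 42.07, 44.063, 47.125]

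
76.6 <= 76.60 True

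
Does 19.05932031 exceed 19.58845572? No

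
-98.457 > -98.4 False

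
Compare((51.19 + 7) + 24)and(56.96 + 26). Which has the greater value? (56.96 + 26)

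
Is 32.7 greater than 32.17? Yes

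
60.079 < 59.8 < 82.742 False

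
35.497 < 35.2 False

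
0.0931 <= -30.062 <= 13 False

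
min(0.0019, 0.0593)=0.0019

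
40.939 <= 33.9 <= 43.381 False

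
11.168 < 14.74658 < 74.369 True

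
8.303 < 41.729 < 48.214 True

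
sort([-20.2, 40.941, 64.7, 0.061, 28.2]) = [-20.2, 0.061, 28.2, 40.941, 64.7]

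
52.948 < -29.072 False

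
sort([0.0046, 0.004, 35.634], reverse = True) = [35.634, 0.0046, 0.004]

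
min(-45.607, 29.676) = -45.607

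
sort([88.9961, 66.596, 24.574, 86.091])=[24.574, 66.596, 86.091, 88.9961]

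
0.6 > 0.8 False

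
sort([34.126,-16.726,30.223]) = [-16.726,30.223,34.126]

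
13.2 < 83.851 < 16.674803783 False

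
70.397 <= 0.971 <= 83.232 False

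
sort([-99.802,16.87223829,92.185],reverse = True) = [92.185,16.87223829,-99.802]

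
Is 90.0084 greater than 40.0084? Yes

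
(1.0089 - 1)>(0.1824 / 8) False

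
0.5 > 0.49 True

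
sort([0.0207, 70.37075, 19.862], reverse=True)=[70.37075, 19.862, 0.0207]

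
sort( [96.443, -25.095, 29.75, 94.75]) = [-25.095, 29.75, 94.75, 96.443]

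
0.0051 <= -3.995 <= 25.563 False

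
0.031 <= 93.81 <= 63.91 False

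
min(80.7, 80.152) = 80.152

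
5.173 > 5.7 False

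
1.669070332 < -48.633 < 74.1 False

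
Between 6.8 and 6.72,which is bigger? 6.8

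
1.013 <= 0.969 False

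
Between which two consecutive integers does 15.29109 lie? 15 and 16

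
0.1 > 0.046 True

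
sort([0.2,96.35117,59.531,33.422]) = [0.2,33.422,59.531,96.35117]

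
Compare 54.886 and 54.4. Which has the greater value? 54.886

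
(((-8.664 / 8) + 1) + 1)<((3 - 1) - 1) True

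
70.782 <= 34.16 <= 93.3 False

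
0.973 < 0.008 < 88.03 False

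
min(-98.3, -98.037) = -98.3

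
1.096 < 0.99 False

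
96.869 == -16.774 False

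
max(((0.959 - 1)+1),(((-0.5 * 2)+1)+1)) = 1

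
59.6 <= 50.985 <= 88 False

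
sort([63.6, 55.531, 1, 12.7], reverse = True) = [63.6, 55.531, 12.7, 1]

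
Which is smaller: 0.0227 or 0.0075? 0.0075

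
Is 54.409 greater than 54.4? Yes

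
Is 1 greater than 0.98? Yes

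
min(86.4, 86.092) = 86.092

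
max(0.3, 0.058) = 0.3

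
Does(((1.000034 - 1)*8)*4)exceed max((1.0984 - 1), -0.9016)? No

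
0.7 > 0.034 True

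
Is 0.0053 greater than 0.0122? No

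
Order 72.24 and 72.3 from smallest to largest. 72.24, 72.3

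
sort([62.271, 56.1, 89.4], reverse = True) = [89.4, 62.271, 56.1]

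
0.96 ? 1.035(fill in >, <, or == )<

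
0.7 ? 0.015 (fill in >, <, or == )>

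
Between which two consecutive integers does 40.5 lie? 40 and 41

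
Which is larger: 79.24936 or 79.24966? 79.24966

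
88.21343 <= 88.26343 True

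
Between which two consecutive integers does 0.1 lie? 0 and 1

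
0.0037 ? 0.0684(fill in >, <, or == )<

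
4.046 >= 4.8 False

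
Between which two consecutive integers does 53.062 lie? 53 and 54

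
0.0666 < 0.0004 False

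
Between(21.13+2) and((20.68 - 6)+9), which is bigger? ((20.68 - 6)+9)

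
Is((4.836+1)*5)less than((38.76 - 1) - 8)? Yes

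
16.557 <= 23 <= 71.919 True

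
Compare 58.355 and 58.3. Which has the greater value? 58.355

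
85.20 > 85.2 False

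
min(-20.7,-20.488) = -20.7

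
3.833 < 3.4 False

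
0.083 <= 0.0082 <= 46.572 False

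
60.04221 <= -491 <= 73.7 False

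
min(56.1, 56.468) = 56.1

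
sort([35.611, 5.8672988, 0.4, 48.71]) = [0.4, 5.8672988, 35.611, 48.71]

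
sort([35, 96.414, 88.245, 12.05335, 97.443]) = [12.05335, 35, 88.245, 96.414, 97.443]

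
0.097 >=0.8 False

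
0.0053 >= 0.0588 False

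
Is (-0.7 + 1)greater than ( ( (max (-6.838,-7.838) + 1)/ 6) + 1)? Yes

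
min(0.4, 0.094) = 0.094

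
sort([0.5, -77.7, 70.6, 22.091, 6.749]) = [-77.7, 0.5, 6.749, 22.091, 70.6]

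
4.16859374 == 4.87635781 False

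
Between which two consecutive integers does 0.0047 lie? 0 and 1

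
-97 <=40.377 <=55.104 True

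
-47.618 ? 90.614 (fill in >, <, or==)<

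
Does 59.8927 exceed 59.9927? No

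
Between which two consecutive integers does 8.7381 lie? 8 and 9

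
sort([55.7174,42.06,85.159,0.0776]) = [0.0776,42.06,55.7174,85.159]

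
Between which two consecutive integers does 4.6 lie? 4 and 5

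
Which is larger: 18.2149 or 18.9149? 18.9149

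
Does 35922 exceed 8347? Yes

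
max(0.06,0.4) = 0.4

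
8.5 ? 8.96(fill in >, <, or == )<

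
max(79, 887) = 887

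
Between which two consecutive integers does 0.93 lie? 0 and 1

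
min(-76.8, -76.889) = -76.889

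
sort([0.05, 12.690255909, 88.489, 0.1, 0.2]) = [0.05, 0.1, 0.2, 12.690255909, 88.489]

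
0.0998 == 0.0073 False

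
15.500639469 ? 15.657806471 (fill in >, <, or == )<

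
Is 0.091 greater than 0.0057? Yes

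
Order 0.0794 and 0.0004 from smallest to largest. 0.0004, 0.0794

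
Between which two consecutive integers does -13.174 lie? -14 and -13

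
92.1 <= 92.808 True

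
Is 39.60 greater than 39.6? No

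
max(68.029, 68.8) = 68.8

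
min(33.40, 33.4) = 33.40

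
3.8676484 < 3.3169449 False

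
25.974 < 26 True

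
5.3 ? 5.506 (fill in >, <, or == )<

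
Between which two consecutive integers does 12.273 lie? 12 and 13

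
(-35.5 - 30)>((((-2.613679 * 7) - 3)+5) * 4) False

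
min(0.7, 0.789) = 0.7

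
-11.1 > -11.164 True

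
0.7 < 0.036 False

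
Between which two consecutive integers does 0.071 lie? 0 and 1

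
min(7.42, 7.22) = 7.22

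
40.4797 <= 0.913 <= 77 False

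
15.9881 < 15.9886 True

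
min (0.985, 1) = 0.985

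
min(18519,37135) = 18519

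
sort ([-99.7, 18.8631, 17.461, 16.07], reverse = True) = [18.8631, 17.461, 16.07, -99.7]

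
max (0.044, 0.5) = 0.5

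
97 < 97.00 False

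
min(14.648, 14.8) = 14.648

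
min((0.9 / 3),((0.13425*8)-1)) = 0.074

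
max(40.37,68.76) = 68.76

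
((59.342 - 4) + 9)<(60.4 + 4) True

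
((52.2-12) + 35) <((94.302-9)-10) True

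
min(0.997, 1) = 0.997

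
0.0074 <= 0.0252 True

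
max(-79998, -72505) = -72505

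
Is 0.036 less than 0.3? Yes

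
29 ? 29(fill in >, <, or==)==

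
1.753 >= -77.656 True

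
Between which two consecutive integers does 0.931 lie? 0 and 1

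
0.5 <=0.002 False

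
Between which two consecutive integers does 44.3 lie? 44 and 45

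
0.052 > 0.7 False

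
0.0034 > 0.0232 False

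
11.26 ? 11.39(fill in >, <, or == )<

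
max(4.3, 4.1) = 4.3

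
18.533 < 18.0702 False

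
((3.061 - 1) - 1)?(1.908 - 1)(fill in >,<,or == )>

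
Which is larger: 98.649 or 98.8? 98.8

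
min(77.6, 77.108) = 77.108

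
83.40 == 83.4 True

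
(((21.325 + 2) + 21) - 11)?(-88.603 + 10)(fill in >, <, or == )>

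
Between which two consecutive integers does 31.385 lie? 31 and 32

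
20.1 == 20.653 False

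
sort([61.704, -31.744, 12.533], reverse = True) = [61.704, 12.533, -31.744]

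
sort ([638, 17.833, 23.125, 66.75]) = [17.833, 23.125, 66.75, 638]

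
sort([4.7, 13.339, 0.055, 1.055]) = [0.055, 1.055, 4.7, 13.339]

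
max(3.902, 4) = 4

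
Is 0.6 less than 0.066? No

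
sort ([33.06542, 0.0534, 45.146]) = [0.0534, 33.06542, 45.146]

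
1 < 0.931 False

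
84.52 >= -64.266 True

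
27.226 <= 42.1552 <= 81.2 True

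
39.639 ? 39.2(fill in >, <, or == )>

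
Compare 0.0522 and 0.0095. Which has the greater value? 0.0522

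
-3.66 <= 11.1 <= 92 True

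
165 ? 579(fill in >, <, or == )<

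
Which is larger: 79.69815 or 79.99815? 79.99815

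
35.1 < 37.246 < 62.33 True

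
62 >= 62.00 True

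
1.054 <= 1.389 True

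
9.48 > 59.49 False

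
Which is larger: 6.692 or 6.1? 6.692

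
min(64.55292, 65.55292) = 64.55292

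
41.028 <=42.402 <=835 True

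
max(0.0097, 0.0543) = 0.0543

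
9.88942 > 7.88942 True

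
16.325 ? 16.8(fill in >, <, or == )<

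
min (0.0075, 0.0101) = 0.0075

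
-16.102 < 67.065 True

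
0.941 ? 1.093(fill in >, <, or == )<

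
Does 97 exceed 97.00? No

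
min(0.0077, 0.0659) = 0.0077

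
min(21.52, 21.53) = 21.52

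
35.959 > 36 False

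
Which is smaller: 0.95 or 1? 0.95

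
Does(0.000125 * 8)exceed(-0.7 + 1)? No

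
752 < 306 False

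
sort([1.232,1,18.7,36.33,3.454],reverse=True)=[36.33,18.7,3.454,1.232,1]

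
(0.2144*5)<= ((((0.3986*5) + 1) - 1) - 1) False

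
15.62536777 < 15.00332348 False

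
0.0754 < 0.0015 False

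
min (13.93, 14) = 13.93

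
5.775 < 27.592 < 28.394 True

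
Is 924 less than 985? Yes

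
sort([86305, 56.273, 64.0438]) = [56.273, 64.0438, 86305]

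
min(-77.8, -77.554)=-77.8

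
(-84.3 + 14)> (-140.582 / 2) False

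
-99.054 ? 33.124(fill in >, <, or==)<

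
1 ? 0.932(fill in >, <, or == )>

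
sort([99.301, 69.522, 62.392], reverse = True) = [99.301, 69.522, 62.392]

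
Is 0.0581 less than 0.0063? No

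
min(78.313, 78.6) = 78.313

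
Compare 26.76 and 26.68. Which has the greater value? 26.76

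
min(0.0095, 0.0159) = 0.0095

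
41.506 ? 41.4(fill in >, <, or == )>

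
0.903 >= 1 False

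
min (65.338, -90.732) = -90.732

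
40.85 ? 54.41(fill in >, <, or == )<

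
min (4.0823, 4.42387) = 4.0823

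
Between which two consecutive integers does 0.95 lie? 0 and 1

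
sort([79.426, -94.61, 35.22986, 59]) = [-94.61, 35.22986, 59, 79.426]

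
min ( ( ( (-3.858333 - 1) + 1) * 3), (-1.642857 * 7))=-11.574999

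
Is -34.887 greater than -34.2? No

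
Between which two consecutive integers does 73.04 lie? 73 and 74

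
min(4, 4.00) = 4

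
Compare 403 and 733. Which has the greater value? 733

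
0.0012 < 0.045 True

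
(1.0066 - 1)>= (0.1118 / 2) False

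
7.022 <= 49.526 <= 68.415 True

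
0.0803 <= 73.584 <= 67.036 False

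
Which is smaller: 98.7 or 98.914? 98.7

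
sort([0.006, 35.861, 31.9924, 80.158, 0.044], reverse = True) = [80.158, 35.861, 31.9924, 0.044, 0.006]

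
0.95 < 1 True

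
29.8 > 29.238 True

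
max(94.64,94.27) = 94.64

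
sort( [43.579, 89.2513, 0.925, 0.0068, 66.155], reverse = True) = [89.2513, 66.155, 43.579, 0.925, 0.0068]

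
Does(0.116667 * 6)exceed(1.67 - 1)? Yes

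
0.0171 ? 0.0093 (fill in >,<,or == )>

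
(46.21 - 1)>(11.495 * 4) False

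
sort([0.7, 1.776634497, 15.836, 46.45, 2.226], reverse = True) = [46.45, 15.836, 2.226, 1.776634497, 0.7]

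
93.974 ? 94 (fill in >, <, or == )<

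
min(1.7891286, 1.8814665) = 1.7891286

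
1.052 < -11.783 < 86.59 False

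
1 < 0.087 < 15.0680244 False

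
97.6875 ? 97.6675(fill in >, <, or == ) >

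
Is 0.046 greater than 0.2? No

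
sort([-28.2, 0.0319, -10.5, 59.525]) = [-28.2, -10.5, 0.0319, 59.525]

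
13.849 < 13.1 False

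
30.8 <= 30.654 False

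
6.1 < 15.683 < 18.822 True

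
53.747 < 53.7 False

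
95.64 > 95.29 True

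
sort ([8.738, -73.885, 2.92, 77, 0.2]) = [-73.885, 0.2, 2.92, 8.738, 77]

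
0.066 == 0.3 False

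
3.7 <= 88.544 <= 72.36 False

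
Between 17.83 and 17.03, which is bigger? 17.83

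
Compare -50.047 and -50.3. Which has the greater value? -50.047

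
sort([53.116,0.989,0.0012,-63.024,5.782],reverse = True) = [53.116,5.782,0.989,0.0012,-63.024]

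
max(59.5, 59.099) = 59.5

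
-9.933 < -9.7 True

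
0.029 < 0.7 True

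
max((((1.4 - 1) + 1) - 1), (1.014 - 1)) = 0.4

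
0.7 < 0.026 False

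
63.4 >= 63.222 True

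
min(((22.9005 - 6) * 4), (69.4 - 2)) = 67.4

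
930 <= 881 False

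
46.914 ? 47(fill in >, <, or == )<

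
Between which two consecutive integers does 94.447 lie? 94 and 95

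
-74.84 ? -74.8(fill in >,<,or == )<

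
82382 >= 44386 True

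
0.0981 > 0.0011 True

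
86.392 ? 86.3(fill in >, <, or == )>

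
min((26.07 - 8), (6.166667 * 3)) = 18.07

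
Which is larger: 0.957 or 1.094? 1.094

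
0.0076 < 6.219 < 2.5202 False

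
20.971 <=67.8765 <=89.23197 True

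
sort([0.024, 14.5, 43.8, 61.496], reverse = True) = [61.496, 43.8, 14.5, 0.024]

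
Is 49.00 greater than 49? No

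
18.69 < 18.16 False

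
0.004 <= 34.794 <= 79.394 True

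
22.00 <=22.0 True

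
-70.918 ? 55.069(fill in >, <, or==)<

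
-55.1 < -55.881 False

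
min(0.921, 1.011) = 0.921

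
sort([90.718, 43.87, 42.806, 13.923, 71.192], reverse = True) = [90.718, 71.192, 43.87, 42.806, 13.923]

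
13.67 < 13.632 False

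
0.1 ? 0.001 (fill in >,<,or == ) >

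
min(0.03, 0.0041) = 0.0041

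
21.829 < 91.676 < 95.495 True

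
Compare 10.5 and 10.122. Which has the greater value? 10.5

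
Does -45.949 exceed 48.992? No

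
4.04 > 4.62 False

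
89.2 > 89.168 True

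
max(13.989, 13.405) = 13.989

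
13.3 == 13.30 True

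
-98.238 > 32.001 False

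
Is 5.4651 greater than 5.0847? Yes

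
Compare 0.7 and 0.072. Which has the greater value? 0.7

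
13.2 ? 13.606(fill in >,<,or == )<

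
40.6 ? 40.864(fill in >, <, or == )<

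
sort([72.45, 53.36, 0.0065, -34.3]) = [-34.3, 0.0065, 53.36, 72.45]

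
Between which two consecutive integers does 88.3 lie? 88 and 89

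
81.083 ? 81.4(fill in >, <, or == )<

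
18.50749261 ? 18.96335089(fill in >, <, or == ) <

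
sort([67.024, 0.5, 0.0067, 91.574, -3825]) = [-3825, 0.0067, 0.5, 67.024, 91.574]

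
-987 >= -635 False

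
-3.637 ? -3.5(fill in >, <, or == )<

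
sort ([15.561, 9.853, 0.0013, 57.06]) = [0.0013, 9.853, 15.561, 57.06]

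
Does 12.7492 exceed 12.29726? Yes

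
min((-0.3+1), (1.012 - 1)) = 0.012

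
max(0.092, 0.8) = 0.8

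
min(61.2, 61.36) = 61.2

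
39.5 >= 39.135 True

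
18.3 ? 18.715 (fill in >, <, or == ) <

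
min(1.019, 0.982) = 0.982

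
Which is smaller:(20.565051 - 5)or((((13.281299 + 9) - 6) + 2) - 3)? ((((13.281299 + 9) - 6) + 2) - 3)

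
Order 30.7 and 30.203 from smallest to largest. 30.203, 30.7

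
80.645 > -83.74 True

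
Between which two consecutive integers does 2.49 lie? 2 and 3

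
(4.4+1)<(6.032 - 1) False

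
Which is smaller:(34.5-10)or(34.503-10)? (34.5-10)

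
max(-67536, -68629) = -67536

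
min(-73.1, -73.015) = -73.1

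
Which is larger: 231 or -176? 231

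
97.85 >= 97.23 True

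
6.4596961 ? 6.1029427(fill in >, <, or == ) >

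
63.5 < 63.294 False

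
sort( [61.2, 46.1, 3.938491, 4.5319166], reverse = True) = [61.2, 46.1, 4.5319166, 3.938491]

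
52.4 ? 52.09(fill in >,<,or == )>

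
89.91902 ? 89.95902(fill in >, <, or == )<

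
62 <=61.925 False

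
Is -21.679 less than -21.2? Yes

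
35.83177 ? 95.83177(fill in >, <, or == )<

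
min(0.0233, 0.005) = 0.005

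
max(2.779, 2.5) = 2.779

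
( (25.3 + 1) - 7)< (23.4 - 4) True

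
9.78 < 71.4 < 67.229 False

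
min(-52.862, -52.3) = -52.862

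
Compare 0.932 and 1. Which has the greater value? 1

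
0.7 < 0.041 False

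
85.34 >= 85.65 False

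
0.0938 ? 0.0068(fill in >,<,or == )>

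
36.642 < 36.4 False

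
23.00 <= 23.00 True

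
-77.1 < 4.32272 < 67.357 True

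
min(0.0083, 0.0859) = 0.0083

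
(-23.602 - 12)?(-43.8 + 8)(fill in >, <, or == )>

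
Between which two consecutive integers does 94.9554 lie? 94 and 95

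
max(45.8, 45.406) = 45.8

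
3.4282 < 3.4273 False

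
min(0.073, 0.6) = 0.073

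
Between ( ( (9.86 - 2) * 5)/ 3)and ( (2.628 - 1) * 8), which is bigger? ( ( (9.86 - 2) * 5)/ 3)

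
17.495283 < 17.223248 False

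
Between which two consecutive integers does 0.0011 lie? 0 and 1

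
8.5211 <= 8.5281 True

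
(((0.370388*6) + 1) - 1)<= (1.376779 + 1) True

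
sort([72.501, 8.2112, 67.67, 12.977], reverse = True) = [72.501, 67.67, 12.977, 8.2112]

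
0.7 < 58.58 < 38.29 False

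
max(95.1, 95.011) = 95.1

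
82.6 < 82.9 True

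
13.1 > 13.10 False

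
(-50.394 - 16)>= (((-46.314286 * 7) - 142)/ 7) True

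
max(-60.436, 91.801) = 91.801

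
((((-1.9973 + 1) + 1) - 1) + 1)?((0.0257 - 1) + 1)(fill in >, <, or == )<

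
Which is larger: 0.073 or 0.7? 0.7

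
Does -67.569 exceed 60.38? No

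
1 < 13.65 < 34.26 True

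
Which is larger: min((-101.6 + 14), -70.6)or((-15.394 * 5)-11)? min((-101.6 + 14), -70.6)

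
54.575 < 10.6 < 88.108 False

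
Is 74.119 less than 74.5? Yes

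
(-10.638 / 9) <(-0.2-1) False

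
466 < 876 True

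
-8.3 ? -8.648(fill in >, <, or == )>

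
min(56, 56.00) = 56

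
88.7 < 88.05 False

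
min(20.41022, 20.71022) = 20.41022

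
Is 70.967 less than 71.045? Yes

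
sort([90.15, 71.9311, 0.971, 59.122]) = [0.971, 59.122, 71.9311, 90.15]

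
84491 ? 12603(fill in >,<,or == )>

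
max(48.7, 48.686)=48.7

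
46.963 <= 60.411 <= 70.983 True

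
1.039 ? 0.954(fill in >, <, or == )>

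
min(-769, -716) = -769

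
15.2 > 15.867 False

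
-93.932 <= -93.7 True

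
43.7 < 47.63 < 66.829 True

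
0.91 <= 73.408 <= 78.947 True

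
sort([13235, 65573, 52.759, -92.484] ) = [-92.484, 52.759, 13235, 65573]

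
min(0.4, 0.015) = 0.015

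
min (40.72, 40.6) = 40.6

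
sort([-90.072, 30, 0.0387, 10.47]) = [-90.072, 0.0387, 10.47, 30]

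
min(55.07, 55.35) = 55.07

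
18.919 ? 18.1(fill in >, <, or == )>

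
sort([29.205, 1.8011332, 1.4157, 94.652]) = [1.4157, 1.8011332, 29.205, 94.652]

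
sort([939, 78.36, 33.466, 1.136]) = [1.136, 33.466, 78.36, 939]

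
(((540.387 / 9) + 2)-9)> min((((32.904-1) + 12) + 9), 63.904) True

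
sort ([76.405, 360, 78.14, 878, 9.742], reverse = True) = [878, 360, 78.14, 76.405, 9.742]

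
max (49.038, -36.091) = 49.038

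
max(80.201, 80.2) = 80.201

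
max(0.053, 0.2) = 0.2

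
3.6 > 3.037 True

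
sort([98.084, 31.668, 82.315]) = [31.668, 82.315, 98.084]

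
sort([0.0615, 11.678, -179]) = [-179, 0.0615, 11.678]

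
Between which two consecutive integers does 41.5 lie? 41 and 42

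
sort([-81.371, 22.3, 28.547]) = [-81.371, 22.3, 28.547]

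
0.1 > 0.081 True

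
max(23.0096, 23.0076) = 23.0096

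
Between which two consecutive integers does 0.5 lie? 0 and 1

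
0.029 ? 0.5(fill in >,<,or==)<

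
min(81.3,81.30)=81.3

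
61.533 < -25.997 False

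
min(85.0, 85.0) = 85.0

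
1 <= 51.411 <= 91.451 True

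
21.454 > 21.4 True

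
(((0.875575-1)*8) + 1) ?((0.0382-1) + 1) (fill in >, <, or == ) <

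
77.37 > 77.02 True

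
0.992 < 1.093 True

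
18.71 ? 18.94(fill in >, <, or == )<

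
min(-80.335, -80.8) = -80.8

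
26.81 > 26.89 False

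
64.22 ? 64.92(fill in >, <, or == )<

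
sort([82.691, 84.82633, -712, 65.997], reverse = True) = [84.82633, 82.691, 65.997, -712]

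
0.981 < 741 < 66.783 False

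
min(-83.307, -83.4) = -83.4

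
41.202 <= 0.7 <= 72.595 False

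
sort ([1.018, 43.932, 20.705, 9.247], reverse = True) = [43.932, 20.705, 9.247, 1.018]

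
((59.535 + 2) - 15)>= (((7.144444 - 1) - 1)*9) True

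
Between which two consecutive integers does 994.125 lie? 994 and 995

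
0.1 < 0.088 False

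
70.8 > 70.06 True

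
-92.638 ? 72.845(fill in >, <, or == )<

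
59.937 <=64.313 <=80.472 True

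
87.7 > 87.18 True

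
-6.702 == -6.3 False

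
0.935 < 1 True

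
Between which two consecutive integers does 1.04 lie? 1 and 2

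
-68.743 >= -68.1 False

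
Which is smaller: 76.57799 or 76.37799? 76.37799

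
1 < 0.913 False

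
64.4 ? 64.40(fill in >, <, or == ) ==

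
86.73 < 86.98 True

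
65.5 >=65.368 True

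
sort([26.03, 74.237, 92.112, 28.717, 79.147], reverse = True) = [92.112, 79.147, 74.237, 28.717, 26.03]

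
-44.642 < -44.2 True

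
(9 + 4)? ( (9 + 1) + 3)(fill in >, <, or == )==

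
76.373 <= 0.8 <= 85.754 False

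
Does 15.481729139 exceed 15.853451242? No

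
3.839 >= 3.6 True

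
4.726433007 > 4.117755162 True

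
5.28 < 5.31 True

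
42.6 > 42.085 True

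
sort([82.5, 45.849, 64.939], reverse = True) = [82.5, 64.939, 45.849]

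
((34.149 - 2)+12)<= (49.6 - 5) True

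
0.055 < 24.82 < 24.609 False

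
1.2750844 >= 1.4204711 False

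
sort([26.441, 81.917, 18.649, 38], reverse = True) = [81.917, 38, 26.441, 18.649]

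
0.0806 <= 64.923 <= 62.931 False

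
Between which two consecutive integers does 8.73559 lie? 8 and 9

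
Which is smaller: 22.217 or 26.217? 22.217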